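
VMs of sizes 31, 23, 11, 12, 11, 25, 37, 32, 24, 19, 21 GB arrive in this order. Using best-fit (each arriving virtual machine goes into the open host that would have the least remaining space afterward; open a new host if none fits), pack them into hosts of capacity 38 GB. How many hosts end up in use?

9

  31 → host 1 (new)  [load 31/38]
  23 → host 2 (new)  [load 23/38]
  11 → host 2  [load 34/38]
  12 → host 3 (new)  [load 12/38]
  11 → host 3  [load 23/38]
  25 → host 4 (new)  [load 25/38]
  37 → host 5 (new)  [load 37/38]
  32 → host 6 (new)  [load 32/38]
  24 → host 7 (new)  [load 24/38]
  19 → host 8 (new)  [load 19/38]
  21 → host 9 (new)  [load 21/38]
9 hosts opened.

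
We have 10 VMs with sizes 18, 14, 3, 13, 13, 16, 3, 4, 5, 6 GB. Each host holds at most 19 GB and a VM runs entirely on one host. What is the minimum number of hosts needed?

Total = 18 + 16 + 14 + 13 + 13 + 6 + 5 + 4 + 3 + 3 = 95 GB.
Lower bound: ⌈95/19⌉ = 5 hosts.
A packing using 6 hosts:
  host 1: 18 = 18
  host 2: 16 + 3 = 19
  host 3: 14 + 5 = 19
  host 4: 13 + 6 = 19
  host 5: 13 + 4 = 17
  host 6: 3 = 3
No arrangement into 5 hosts stays within capacity, so 6 is optimal.

6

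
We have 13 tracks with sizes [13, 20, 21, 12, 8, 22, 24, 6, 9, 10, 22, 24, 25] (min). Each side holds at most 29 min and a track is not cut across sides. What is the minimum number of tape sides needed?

9

Total = 25 + 24 + 24 + 22 + 22 + 21 + 20 + 13 + 12 + 10 + 9 + 8 + 6 = 216 min.
Lower bound: ⌈216/29⌉ = 8 tape sides.
A packing using 9 tape sides:
  side 1: 25 = 25
  side 2: 24 = 24
  side 3: 24 = 24
  side 4: 22 + 6 = 28
  side 5: 22 = 22
  side 6: 21 + 8 = 29
  side 7: 20 + 9 = 29
  side 8: 13 + 12 = 25
  side 9: 10 = 10
No arrangement into 8 tape sides stays within capacity, so 9 is optimal.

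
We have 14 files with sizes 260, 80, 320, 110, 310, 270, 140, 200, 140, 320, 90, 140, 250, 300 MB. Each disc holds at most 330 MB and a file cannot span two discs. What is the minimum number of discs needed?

10

Total = 320 + 320 + 310 + 300 + 270 + 260 + 250 + 200 + 140 + 140 + 140 + 110 + 90 + 80 = 2930 MB.
Lower bound: ⌈2930/330⌉ = 9 discs.
A packing using 10 discs:
  disc 1: 320 = 320
  disc 2: 320 = 320
  disc 3: 310 = 310
  disc 4: 300 = 300
  disc 5: 270 = 270
  disc 6: 260 = 260
  disc 7: 250 + 80 = 330
  disc 8: 200 + 110 = 310
  disc 9: 140 + 140 = 280
  disc 10: 140 + 90 = 230
No arrangement into 9 discs stays within capacity, so 10 is optimal.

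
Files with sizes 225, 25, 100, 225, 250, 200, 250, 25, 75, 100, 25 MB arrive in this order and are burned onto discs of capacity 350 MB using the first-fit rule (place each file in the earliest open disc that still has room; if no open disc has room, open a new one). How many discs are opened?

5

  225 → disc 1 (new)  [load 225/350]
  25 → disc 1  [load 250/350]
  100 → disc 1  [load 350/350]
  225 → disc 2 (new)  [load 225/350]
  250 → disc 3 (new)  [load 250/350]
  200 → disc 4 (new)  [load 200/350]
  250 → disc 5 (new)  [load 250/350]
  25 → disc 2  [load 250/350]
  75 → disc 2  [load 325/350]
  100 → disc 3  [load 350/350]
  25 → disc 2  [load 350/350]
5 discs opened.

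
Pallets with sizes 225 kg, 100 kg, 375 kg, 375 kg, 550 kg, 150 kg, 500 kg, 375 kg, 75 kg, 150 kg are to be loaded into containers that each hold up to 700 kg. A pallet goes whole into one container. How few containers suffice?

5

Total = 550 + 500 + 375 + 375 + 375 + 225 + 150 + 150 + 100 + 75 = 2875 kg.
Lower bound: ⌈2875/700⌉ = 5 containers.
A packing using 5 containers:
  container 1: 550 + 150 = 700
  container 2: 500 + 150 = 650
  container 3: 375 + 225 + 100 = 700
  container 4: 375 + 75 = 450
  container 5: 375 = 375
This matches the lower bound, so 5 is optimal.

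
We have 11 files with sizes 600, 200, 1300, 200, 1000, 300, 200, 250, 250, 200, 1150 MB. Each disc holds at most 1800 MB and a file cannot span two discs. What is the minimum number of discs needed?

Total = 1300 + 1150 + 1000 + 600 + 300 + 250 + 250 + 200 + 200 + 200 + 200 = 5650 MB.
Lower bound: ⌈5650/1800⌉ = 4 discs.
A packing using 4 discs:
  disc 1: 1300 + 300 + 200 = 1800
  disc 2: 1150 + 600 = 1750
  disc 3: 1000 + 250 + 250 + 200 = 1700
  disc 4: 200 + 200 = 400
This matches the lower bound, so 4 is optimal.

4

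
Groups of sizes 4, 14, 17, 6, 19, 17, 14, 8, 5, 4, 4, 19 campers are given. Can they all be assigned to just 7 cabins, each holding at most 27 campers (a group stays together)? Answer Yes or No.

Yes

A valid assignment using 6 cabins:
  cabin 1: 19 + 8 = 27
  cabin 2: 19 + 6 = 25
  cabin 3: 17 + 5 + 4 = 26
  cabin 4: 17 + 4 + 4 = 25
  cabin 5: 14 = 14
  cabin 6: 14 = 14
That uses only 6 ≤ 7, so 7 cabins are enough.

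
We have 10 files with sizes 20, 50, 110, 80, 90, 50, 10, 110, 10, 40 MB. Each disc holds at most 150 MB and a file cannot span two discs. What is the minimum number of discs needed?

4

Total = 110 + 110 + 90 + 80 + 50 + 50 + 40 + 20 + 10 + 10 = 570 MB.
Lower bound: ⌈570/150⌉ = 4 discs.
A packing using 4 discs:
  disc 1: 110 + 40 = 150
  disc 2: 110 + 20 + 10 + 10 = 150
  disc 3: 90 + 50 = 140
  disc 4: 80 + 50 = 130
This matches the lower bound, so 4 is optimal.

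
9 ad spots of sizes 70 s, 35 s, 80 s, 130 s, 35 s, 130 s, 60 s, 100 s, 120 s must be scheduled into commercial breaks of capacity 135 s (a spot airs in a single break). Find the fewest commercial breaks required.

6

Total = 130 + 130 + 120 + 100 + 80 + 70 + 60 + 35 + 35 = 760 s.
Lower bound: ⌈760/135⌉ = 6 commercial breaks.
A packing using 6 commercial breaks:
  break 1: 130 = 130
  break 2: 130 = 130
  break 3: 120 = 120
  break 4: 100 + 35 = 135
  break 5: 80 + 35 = 115
  break 6: 70 + 60 = 130
This matches the lower bound, so 6 is optimal.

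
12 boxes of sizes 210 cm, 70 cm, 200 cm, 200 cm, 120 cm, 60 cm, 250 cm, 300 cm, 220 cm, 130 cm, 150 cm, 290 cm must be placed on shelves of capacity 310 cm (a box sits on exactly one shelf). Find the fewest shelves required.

9

Total = 300 + 290 + 250 + 220 + 210 + 200 + 200 + 150 + 130 + 120 + 70 + 60 = 2200 cm.
Lower bound: ⌈2200/310⌉ = 8 shelves.
A packing using 9 shelves:
  shelf 1: 300 = 300
  shelf 2: 290 = 290
  shelf 3: 250 + 60 = 310
  shelf 4: 220 + 70 = 290
  shelf 5: 210 = 210
  shelf 6: 200 = 200
  shelf 7: 200 = 200
  shelf 8: 150 + 130 = 280
  shelf 9: 120 = 120
No arrangement into 8 shelves stays within capacity, so 9 is optimal.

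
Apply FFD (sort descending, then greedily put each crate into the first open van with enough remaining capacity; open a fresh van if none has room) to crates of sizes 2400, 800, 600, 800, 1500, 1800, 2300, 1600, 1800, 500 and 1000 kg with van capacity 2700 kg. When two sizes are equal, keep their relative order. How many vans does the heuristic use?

6

Sorted descending: 2400, 2300, 1800, 1800, 1600, 1500, 1000, 800, 800, 600, 500.
  2400 → van 1 (new)  [load 2400/2700]
  2300 → van 2 (new)  [load 2300/2700]
  1800 → van 3 (new)  [load 1800/2700]
  1800 → van 4 (new)  [load 1800/2700]
  1600 → van 5 (new)  [load 1600/2700]
  1500 → van 6 (new)  [load 1500/2700]
  1000 → van 5  [load 2600/2700]
  800 → van 3  [load 2600/2700]
  800 → van 4  [load 2600/2700]
  600 → van 6  [load 2100/2700]
  500 → van 6  [load 2600/2700]
6 vans opened.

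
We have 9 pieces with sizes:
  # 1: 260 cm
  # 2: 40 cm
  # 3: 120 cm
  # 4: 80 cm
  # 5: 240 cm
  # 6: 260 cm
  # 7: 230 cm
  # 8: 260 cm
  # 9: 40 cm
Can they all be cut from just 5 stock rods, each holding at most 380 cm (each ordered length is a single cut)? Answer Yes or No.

A valid assignment using 5 stock rods:
  stock rod 1: 260 + 120 = 380
  stock rod 2: 260 + 80 + 40 = 380
  stock rod 3: 260 + 40 = 300
  stock rod 4: 240 = 240
  stock rod 5: 230 = 230
Every load is within 380 cm, so 5 stock rods suffice.

Yes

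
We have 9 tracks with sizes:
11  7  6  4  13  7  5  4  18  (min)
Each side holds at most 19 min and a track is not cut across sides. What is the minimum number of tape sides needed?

4

Total = 18 + 13 + 11 + 7 + 7 + 6 + 5 + 4 + 4 = 75 min.
Lower bound: ⌈75/19⌉ = 4 tape sides.
A packing using 4 tape sides:
  side 1: 18 = 18
  side 2: 13 + 6 = 19
  side 3: 11 + 4 + 4 = 19
  side 4: 7 + 7 + 5 = 19
This matches the lower bound, so 4 is optimal.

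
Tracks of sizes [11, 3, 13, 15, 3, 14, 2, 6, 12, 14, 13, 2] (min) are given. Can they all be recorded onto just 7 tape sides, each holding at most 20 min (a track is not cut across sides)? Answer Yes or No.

A valid assignment using 7 tape sides:
  side 1: 15 + 3 + 2 = 20
  side 2: 14 + 6 = 20
  side 3: 14 + 3 + 2 = 19
  side 4: 13 = 13
  side 5: 13 = 13
  side 6: 12 = 12
  side 7: 11 = 11
Every load is within 20 min, so 7 tape sides suffice.

Yes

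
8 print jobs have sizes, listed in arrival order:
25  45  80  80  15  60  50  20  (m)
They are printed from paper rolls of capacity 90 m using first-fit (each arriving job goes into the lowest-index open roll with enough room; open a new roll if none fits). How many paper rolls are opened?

  25 → roll 1 (new)  [load 25/90]
  45 → roll 1  [load 70/90]
  80 → roll 2 (new)  [load 80/90]
  80 → roll 3 (new)  [load 80/90]
  15 → roll 1  [load 85/90]
  60 → roll 4 (new)  [load 60/90]
  50 → roll 5 (new)  [load 50/90]
  20 → roll 4  [load 80/90]
5 paper rolls opened.

5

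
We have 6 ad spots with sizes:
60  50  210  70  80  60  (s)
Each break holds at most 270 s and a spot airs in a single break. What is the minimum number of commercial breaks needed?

Total = 210 + 80 + 70 + 60 + 60 + 50 = 530 s.
Lower bound: ⌈530/270⌉ = 2 commercial breaks.
A packing using 2 commercial breaks:
  break 1: 210 + 60 = 270
  break 2: 80 + 70 + 60 + 50 = 260
This matches the lower bound, so 2 is optimal.

2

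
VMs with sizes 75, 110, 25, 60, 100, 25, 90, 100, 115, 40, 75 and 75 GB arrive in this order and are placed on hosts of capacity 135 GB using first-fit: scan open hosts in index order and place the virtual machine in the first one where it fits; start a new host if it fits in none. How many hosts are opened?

  75 → host 1 (new)  [load 75/135]
  110 → host 2 (new)  [load 110/135]
  25 → host 1  [load 100/135]
  60 → host 3 (new)  [load 60/135]
  100 → host 4 (new)  [load 100/135]
  25 → host 1  [load 125/135]
  90 → host 5 (new)  [load 90/135]
  100 → host 6 (new)  [load 100/135]
  115 → host 7 (new)  [load 115/135]
  40 → host 3  [load 100/135]
  75 → host 8 (new)  [load 75/135]
  75 → host 9 (new)  [load 75/135]
9 hosts opened.

9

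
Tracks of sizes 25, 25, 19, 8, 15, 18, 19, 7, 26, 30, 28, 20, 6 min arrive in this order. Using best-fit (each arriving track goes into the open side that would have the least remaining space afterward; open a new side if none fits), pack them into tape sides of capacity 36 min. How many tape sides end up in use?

9

  25 → side 1 (new)  [load 25/36]
  25 → side 2 (new)  [load 25/36]
  19 → side 3 (new)  [load 19/36]
  8 → side 1  [load 33/36]
  15 → side 3  [load 34/36]
  18 → side 4 (new)  [load 18/36]
  19 → side 5 (new)  [load 19/36]
  7 → side 2  [load 32/36]
  26 → side 6 (new)  [load 26/36]
  30 → side 7 (new)  [load 30/36]
  28 → side 8 (new)  [load 28/36]
  20 → side 9 (new)  [load 20/36]
  6 → side 7  [load 36/36]
9 tape sides opened.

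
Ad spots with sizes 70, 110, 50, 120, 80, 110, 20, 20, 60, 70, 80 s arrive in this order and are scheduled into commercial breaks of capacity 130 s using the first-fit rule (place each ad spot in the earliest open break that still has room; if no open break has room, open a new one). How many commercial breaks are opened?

  70 → break 1 (new)  [load 70/130]
  110 → break 2 (new)  [load 110/130]
  50 → break 1  [load 120/130]
  120 → break 3 (new)  [load 120/130]
  80 → break 4 (new)  [load 80/130]
  110 → break 5 (new)  [load 110/130]
  20 → break 2  [load 130/130]
  20 → break 4  [load 100/130]
  60 → break 6 (new)  [load 60/130]
  70 → break 6  [load 130/130]
  80 → break 7 (new)  [load 80/130]
7 commercial breaks opened.

7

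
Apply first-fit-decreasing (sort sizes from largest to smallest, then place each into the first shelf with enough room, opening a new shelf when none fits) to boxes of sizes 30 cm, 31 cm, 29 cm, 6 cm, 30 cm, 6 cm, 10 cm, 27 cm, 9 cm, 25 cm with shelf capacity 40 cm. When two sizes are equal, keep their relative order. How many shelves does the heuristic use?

6

Sorted descending: 31, 30, 30, 29, 27, 25, 10, 9, 6, 6.
  31 → shelf 1 (new)  [load 31/40]
  30 → shelf 2 (new)  [load 30/40]
  30 → shelf 3 (new)  [load 30/40]
  29 → shelf 4 (new)  [load 29/40]
  27 → shelf 5 (new)  [load 27/40]
  25 → shelf 6 (new)  [load 25/40]
  10 → shelf 2  [load 40/40]
  9 → shelf 1  [load 40/40]
  6 → shelf 3  [load 36/40]
  6 → shelf 4  [load 35/40]
6 shelves opened.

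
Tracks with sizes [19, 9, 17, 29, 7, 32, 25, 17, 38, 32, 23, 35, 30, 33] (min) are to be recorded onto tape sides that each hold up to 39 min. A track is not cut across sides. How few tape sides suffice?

Total = 38 + 35 + 33 + 32 + 32 + 30 + 29 + 25 + 23 + 19 + 17 + 17 + 9 + 7 = 346 min.
Lower bound: ⌈346/39⌉ = 9 tape sides.
A packing using 11 tape sides:
  side 1: 38 = 38
  side 2: 35 = 35
  side 3: 33 = 33
  side 4: 32 + 7 = 39
  side 5: 32 = 32
  side 6: 30 + 9 = 39
  side 7: 29 = 29
  side 8: 25 = 25
  side 9: 23 = 23
  side 10: 19 + 17 = 36
  side 11: 17 = 17
No arrangement into 10 tape sides stays within capacity, so 11 is optimal.

11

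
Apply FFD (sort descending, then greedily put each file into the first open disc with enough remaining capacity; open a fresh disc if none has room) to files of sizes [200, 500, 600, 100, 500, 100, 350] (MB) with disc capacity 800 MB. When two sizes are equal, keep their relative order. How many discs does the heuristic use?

Sorted descending: 600, 500, 500, 350, 200, 100, 100.
  600 → disc 1 (new)  [load 600/800]
  500 → disc 2 (new)  [load 500/800]
  500 → disc 3 (new)  [load 500/800]
  350 → disc 4 (new)  [load 350/800]
  200 → disc 1  [load 800/800]
  100 → disc 2  [load 600/800]
  100 → disc 2  [load 700/800]
4 discs opened.

4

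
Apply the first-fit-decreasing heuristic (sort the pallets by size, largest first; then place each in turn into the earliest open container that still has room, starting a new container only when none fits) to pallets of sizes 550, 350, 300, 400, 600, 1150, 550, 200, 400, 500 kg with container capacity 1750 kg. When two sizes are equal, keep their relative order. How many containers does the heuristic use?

Sorted descending: 1150, 600, 550, 550, 500, 400, 400, 350, 300, 200.
  1150 → container 1 (new)  [load 1150/1750]
  600 → container 1  [load 1750/1750]
  550 → container 2 (new)  [load 550/1750]
  550 → container 2  [load 1100/1750]
  500 → container 2  [load 1600/1750]
  400 → container 3 (new)  [load 400/1750]
  400 → container 3  [load 800/1750]
  350 → container 3  [load 1150/1750]
  300 → container 3  [load 1450/1750]
  200 → container 3  [load 1650/1750]
3 containers opened.

3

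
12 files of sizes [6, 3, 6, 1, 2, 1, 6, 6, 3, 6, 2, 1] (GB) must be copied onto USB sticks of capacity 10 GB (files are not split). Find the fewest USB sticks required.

Total = 6 + 6 + 6 + 6 + 6 + 3 + 3 + 2 + 2 + 1 + 1 + 1 = 43 GB.
Lower bound: ⌈43/10⌉ = 5 USB sticks.
A packing using 5 USB sticks:
  USB stick 1: 6 + 3 + 1 = 10
  USB stick 2: 6 + 3 + 1 = 10
  USB stick 3: 6 + 2 + 2 = 10
  USB stick 4: 6 + 1 = 7
  USB stick 5: 6 = 6
This matches the lower bound, so 5 is optimal.

5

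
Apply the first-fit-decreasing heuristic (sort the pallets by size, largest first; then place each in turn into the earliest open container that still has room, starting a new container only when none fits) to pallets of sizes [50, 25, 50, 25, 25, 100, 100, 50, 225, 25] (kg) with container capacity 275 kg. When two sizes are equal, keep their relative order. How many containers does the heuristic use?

Sorted descending: 225, 100, 100, 50, 50, 50, 25, 25, 25, 25.
  225 → container 1 (new)  [load 225/275]
  100 → container 2 (new)  [load 100/275]
  100 → container 2  [load 200/275]
  50 → container 1  [load 275/275]
  50 → container 2  [load 250/275]
  50 → container 3 (new)  [load 50/275]
  25 → container 2  [load 275/275]
  25 → container 3  [load 75/275]
  25 → container 3  [load 100/275]
  25 → container 3  [load 125/275]
3 containers opened.

3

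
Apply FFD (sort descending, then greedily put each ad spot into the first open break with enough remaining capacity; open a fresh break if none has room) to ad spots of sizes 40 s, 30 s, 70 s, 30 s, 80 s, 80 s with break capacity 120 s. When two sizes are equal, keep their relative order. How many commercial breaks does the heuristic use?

Sorted descending: 80, 80, 70, 40, 30, 30.
  80 → break 1 (new)  [load 80/120]
  80 → break 2 (new)  [load 80/120]
  70 → break 3 (new)  [load 70/120]
  40 → break 1  [load 120/120]
  30 → break 2  [load 110/120]
  30 → break 3  [load 100/120]
3 commercial breaks opened.

3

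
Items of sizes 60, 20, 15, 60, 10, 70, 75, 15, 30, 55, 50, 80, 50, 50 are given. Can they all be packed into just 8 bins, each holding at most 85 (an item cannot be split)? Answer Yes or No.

No

Total = 640; ⌈640/85⌉ = 8.
9 items each exceed half the capacity and cannot share a bin, forcing at least 9 bins.
At least 9 bins are required, but only 8 are allowed.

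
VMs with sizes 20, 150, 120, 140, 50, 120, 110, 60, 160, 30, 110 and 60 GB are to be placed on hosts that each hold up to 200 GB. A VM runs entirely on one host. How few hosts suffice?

7

Total = 160 + 150 + 140 + 120 + 120 + 110 + 110 + 60 + 60 + 50 + 30 + 20 = 1130 GB.
Lower bound: ⌈1130/200⌉ = 6 hosts.
Also, 7 VMs each exceed 100 GB, and no two of those can share a host, so at least 7 hosts are needed.
A packing using 7 hosts:
  host 1: 160 + 30 = 190
  host 2: 150 + 50 = 200
  host 3: 140 + 60 = 200
  host 4: 120 + 60 + 20 = 200
  host 5: 120 = 120
  host 6: 110 = 110
  host 7: 110 = 110
This matches the lower bound, so 7 is optimal.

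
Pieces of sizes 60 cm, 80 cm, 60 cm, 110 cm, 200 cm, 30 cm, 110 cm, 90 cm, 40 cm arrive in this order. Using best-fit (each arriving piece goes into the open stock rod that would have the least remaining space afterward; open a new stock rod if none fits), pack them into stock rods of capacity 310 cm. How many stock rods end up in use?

  60 → stock rod 1 (new)  [load 60/310]
  80 → stock rod 1  [load 140/310]
  60 → stock rod 1  [load 200/310]
  110 → stock rod 1  [load 310/310]
  200 → stock rod 2 (new)  [load 200/310]
  30 → stock rod 2  [load 230/310]
  110 → stock rod 3 (new)  [load 110/310]
  90 → stock rod 3  [load 200/310]
  40 → stock rod 2  [load 270/310]
3 stock rods opened.

3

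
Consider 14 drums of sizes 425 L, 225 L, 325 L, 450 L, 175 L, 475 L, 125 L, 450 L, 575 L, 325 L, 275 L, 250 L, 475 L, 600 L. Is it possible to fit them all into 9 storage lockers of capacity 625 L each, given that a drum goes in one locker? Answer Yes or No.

Total = 5150 L; ⌈5150/625⌉ = 9.
The bound of 9 does not rule out 9, but exhaustive search shows no assignment into 9 storage lockers of capacity 625 L exists — the minimum is 10.

No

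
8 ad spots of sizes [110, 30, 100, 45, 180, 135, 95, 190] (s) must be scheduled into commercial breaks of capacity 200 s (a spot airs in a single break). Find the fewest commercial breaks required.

Total = 190 + 180 + 135 + 110 + 100 + 95 + 45 + 30 = 885 s.
Lower bound: ⌈885/200⌉ = 5 commercial breaks.
A packing using 5 commercial breaks:
  break 1: 190 = 190
  break 2: 180 = 180
  break 3: 135 + 45 = 180
  break 4: 110 + 30 = 140
  break 5: 100 + 95 = 195
This matches the lower bound, so 5 is optimal.

5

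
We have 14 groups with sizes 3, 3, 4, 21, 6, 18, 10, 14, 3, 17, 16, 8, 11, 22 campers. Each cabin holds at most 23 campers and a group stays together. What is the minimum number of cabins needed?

8

Total = 22 + 21 + 18 + 17 + 16 + 14 + 11 + 10 + 8 + 6 + 4 + 3 + 3 + 3 = 156 campers.
Lower bound: ⌈156/23⌉ = 7 cabins.
A packing using 8 cabins:
  cabin 1: 22 = 22
  cabin 2: 21 = 21
  cabin 3: 18 + 4 = 22
  cabin 4: 17 + 6 = 23
  cabin 5: 16 + 3 + 3 = 22
  cabin 6: 14 + 8 = 22
  cabin 7: 11 + 10 = 21
  cabin 8: 3 = 3
No arrangement into 7 cabins stays within capacity, so 8 is optimal.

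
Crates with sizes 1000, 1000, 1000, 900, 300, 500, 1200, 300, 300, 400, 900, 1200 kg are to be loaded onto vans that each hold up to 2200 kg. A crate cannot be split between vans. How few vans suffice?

5

Total = 1200 + 1200 + 1000 + 1000 + 1000 + 900 + 900 + 500 + 400 + 300 + 300 + 300 = 9000 kg.
Lower bound: ⌈9000/2200⌉ = 5 vans.
A packing using 5 vans:
  van 1: 1200 + 1000 = 2200
  van 2: 1200 + 1000 = 2200
  van 3: 1000 + 900 + 300 = 2200
  van 4: 900 + 500 + 400 + 300 = 2100
  van 5: 300 = 300
This matches the lower bound, so 5 is optimal.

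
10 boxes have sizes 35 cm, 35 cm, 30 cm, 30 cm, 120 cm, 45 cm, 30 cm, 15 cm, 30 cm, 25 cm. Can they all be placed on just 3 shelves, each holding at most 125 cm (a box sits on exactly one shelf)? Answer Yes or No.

Total = 395 cm; ⌈395/125⌉ = 4.
At least 4 shelves are required, but only 3 are allowed.

No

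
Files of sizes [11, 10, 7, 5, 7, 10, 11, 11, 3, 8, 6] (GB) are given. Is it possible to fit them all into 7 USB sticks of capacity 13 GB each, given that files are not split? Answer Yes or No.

No

Total = 89 GB; ⌈89/13⌉ = 7.
8 files each exceed half the capacity and cannot share a USB stick, forcing at least 8 USB sticks.
At least 8 USB sticks are required, but only 7 are allowed.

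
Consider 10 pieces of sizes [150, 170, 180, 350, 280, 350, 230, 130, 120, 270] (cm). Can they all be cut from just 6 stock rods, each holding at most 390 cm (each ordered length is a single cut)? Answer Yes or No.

No

Total = 2230 cm; ⌈2230/390⌉ = 6.
The bound of 6 does not rule out 6, but exhaustive search shows no assignment into 6 stock rods of capacity 390 cm exists — the minimum is 7.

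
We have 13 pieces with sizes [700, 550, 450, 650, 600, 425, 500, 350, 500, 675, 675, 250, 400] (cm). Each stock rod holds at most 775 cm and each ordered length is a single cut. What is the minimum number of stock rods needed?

Total = 700 + 675 + 675 + 650 + 600 + 550 + 500 + 500 + 450 + 425 + 400 + 350 + 250 = 6725 cm.
Lower bound: ⌈6725/775⌉ = 9 stock rods.
Also, 11 pieces each exceed 775/2 cm, and no two of those can share a stock rod, so at least 11 stock rods are needed.
A packing using 11 stock rods:
  stock rod 1: 700 = 700
  stock rod 2: 675 = 675
  stock rod 3: 675 = 675
  stock rod 4: 650 = 650
  stock rod 5: 600 = 600
  stock rod 6: 550 = 550
  stock rod 7: 500 + 250 = 750
  stock rod 8: 500 = 500
  stock rod 9: 450 = 450
  stock rod 10: 425 + 350 = 775
  stock rod 11: 400 = 400
This matches the lower bound, so 11 is optimal.

11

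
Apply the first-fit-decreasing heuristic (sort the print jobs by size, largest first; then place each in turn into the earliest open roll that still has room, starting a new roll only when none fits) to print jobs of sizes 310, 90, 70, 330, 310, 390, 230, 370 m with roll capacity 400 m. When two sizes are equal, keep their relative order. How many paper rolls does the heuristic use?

6

Sorted descending: 390, 370, 330, 310, 310, 230, 90, 70.
  390 → roll 1 (new)  [load 390/400]
  370 → roll 2 (new)  [load 370/400]
  330 → roll 3 (new)  [load 330/400]
  310 → roll 4 (new)  [load 310/400]
  310 → roll 5 (new)  [load 310/400]
  230 → roll 6 (new)  [load 230/400]
  90 → roll 4  [load 400/400]
  70 → roll 3  [load 400/400]
6 paper rolls opened.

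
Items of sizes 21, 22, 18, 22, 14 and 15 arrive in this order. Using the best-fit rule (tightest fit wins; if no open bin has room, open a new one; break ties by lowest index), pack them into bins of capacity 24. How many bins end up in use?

  21 → bin 1 (new)  [load 21/24]
  22 → bin 2 (new)  [load 22/24]
  18 → bin 3 (new)  [load 18/24]
  22 → bin 4 (new)  [load 22/24]
  14 → bin 5 (new)  [load 14/24]
  15 → bin 6 (new)  [load 15/24]
6 bins opened.

6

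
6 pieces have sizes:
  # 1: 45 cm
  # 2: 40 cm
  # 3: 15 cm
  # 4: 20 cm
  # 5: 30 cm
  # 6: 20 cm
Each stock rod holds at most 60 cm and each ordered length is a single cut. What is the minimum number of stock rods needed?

3

Total = 45 + 40 + 30 + 20 + 20 + 15 = 170 cm.
Lower bound: ⌈170/60⌉ = 3 stock rods.
A packing using 3 stock rods:
  stock rod 1: 45 + 15 = 60
  stock rod 2: 40 + 20 = 60
  stock rod 3: 30 + 20 = 50
This matches the lower bound, so 3 is optimal.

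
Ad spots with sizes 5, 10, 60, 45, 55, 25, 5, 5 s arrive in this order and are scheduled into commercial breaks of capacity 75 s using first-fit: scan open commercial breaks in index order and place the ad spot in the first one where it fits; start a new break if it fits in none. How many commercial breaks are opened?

  5 → break 1 (new)  [load 5/75]
  10 → break 1  [load 15/75]
  60 → break 1  [load 75/75]
  45 → break 2 (new)  [load 45/75]
  55 → break 3 (new)  [load 55/75]
  25 → break 2  [load 70/75]
  5 → break 2  [load 75/75]
  5 → break 3  [load 60/75]
3 commercial breaks opened.

3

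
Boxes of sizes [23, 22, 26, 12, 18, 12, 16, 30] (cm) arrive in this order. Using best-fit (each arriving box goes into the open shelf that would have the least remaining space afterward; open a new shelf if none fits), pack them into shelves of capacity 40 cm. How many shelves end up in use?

  23 → shelf 1 (new)  [load 23/40]
  22 → shelf 2 (new)  [load 22/40]
  26 → shelf 3 (new)  [load 26/40]
  12 → shelf 3  [load 38/40]
  18 → shelf 2  [load 40/40]
  12 → shelf 1  [load 35/40]
  16 → shelf 4 (new)  [load 16/40]
  30 → shelf 5 (new)  [load 30/40]
5 shelves opened.

5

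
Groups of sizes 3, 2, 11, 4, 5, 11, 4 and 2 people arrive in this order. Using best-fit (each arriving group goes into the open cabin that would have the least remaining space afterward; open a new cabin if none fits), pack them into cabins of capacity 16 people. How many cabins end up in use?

3

  3 → cabin 1 (new)  [load 3/16]
  2 → cabin 1  [load 5/16]
  11 → cabin 1  [load 16/16]
  4 → cabin 2 (new)  [load 4/16]
  5 → cabin 2  [load 9/16]
  11 → cabin 3 (new)  [load 11/16]
  4 → cabin 3  [load 15/16]
  2 → cabin 2  [load 11/16]
3 cabins opened.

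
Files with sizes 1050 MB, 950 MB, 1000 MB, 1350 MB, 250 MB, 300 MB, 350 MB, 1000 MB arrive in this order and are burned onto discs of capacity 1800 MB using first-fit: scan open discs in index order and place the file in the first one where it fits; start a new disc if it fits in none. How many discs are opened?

5

  1050 → disc 1 (new)  [load 1050/1800]
  950 → disc 2 (new)  [load 950/1800]
  1000 → disc 3 (new)  [load 1000/1800]
  1350 → disc 4 (new)  [load 1350/1800]
  250 → disc 1  [load 1300/1800]
  300 → disc 1  [load 1600/1800]
  350 → disc 2  [load 1300/1800]
  1000 → disc 5 (new)  [load 1000/1800]
5 discs opened.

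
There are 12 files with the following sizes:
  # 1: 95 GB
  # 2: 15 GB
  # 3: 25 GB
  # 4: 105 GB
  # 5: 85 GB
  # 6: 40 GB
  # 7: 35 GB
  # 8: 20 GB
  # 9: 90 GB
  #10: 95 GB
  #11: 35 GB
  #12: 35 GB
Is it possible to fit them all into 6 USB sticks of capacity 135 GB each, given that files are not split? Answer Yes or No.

A valid assignment using 6 USB sticks:
  USB stick 1: 105 + 25 = 130
  USB stick 2: 95 + 40 = 135
  USB stick 3: 95 + 35 = 130
  USB stick 4: 90 + 35 = 125
  USB stick 5: 85 + 35 + 15 = 135
  USB stick 6: 20 = 20
Every load is within 135 GB, so 6 USB sticks suffice.

Yes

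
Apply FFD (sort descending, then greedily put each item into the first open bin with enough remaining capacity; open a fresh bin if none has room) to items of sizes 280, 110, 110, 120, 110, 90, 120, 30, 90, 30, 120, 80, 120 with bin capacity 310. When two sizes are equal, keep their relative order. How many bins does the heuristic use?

Sorted descending: 280, 120, 120, 120, 120, 110, 110, 110, 90, 90, 80, 30, 30.
  280 → bin 1 (new)  [load 280/310]
  120 → bin 2 (new)  [load 120/310]
  120 → bin 2  [load 240/310]
  120 → bin 3 (new)  [load 120/310]
  120 → bin 3  [load 240/310]
  110 → bin 4 (new)  [load 110/310]
  110 → bin 4  [load 220/310]
  110 → bin 5 (new)  [load 110/310]
  90 → bin 4  [load 310/310]
  90 → bin 5  [load 200/310]
  80 → bin 5  [load 280/310]
  30 → bin 1  [load 310/310]
  30 → bin 2  [load 270/310]
5 bins opened.

5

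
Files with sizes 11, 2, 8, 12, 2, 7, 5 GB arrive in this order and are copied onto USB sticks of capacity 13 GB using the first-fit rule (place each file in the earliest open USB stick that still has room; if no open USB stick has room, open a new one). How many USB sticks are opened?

4

  11 → USB stick 1 (new)  [load 11/13]
  2 → USB stick 1  [load 13/13]
  8 → USB stick 2 (new)  [load 8/13]
  12 → USB stick 3 (new)  [load 12/13]
  2 → USB stick 2  [load 10/13]
  7 → USB stick 4 (new)  [load 7/13]
  5 → USB stick 4  [load 12/13]
4 USB sticks opened.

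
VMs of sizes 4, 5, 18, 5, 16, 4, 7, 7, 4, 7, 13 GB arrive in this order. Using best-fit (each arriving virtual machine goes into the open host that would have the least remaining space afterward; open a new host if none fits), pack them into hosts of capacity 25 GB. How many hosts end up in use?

  4 → host 1 (new)  [load 4/25]
  5 → host 1  [load 9/25]
  18 → host 2 (new)  [load 18/25]
  5 → host 2  [load 23/25]
  16 → host 1  [load 25/25]
  4 → host 3 (new)  [load 4/25]
  7 → host 3  [load 11/25]
  7 → host 3  [load 18/25]
  4 → host 3  [load 22/25]
  7 → host 4 (new)  [load 7/25]
  13 → host 4  [load 20/25]
4 hosts opened.

4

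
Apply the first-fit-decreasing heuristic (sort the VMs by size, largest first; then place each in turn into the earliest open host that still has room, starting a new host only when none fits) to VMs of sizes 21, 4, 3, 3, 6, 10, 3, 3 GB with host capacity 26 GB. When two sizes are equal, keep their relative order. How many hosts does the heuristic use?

Sorted descending: 21, 10, 6, 4, 3, 3, 3, 3.
  21 → host 1 (new)  [load 21/26]
  10 → host 2 (new)  [load 10/26]
  6 → host 2  [load 16/26]
  4 → host 1  [load 25/26]
  3 → host 2  [load 19/26]
  3 → host 2  [load 22/26]
  3 → host 2  [load 25/26]
  3 → host 3 (new)  [load 3/26]
3 hosts opened.

3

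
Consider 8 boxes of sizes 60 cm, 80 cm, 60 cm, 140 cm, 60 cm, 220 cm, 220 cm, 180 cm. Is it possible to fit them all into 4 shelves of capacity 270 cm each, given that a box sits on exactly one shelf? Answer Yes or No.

No

Total = 1020 cm; ⌈1020/270⌉ = 4.
The bound of 4 does not rule out 4, but exhaustive search shows no assignment into 4 shelves of capacity 270 cm exists — the minimum is 5.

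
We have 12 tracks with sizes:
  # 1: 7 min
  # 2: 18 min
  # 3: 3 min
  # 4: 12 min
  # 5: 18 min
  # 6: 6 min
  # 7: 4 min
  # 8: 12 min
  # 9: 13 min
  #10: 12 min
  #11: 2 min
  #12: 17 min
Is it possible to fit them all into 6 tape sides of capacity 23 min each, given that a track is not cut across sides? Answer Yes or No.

Total = 124 min; ⌈124/23⌉ = 6.
7 tracks each exceed half the capacity and cannot share a side, forcing at least 7 tape sides.
At least 7 tape sides are required, but only 6 are allowed.

No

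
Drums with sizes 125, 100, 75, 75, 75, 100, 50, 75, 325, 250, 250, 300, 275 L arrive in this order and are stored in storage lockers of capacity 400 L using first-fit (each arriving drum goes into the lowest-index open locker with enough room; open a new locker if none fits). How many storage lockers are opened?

  125 → locker 1 (new)  [load 125/400]
  100 → locker 1  [load 225/400]
  75 → locker 1  [load 300/400]
  75 → locker 1  [load 375/400]
  75 → locker 2 (new)  [load 75/400]
  100 → locker 2  [load 175/400]
  50 → locker 2  [load 225/400]
  75 → locker 2  [load 300/400]
  325 → locker 3 (new)  [load 325/400]
  250 → locker 4 (new)  [load 250/400]
  250 → locker 5 (new)  [load 250/400]
  300 → locker 6 (new)  [load 300/400]
  275 → locker 7 (new)  [load 275/400]
7 storage lockers opened.

7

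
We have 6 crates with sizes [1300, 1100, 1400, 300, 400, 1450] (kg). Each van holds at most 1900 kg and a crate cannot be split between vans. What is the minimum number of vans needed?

4

Total = 1450 + 1400 + 1300 + 1100 + 400 + 300 = 5950 kg.
Lower bound: ⌈5950/1900⌉ = 4 vans.
A packing using 4 vans:
  van 1: 1450 + 400 = 1850
  van 2: 1400 + 300 = 1700
  van 3: 1300 = 1300
  van 4: 1100 = 1100
This matches the lower bound, so 4 is optimal.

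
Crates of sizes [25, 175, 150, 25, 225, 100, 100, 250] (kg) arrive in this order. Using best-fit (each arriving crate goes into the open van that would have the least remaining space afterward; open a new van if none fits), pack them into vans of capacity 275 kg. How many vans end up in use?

  25 → van 1 (new)  [load 25/275]
  175 → van 1  [load 200/275]
  150 → van 2 (new)  [load 150/275]
  25 → van 1  [load 225/275]
  225 → van 3 (new)  [load 225/275]
  100 → van 2  [load 250/275]
  100 → van 4 (new)  [load 100/275]
  250 → van 5 (new)  [load 250/275]
5 vans opened.

5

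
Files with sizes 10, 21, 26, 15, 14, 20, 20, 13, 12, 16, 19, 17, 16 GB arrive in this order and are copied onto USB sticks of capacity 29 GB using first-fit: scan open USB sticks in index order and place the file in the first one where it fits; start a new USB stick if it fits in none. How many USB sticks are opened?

  10 → USB stick 1 (new)  [load 10/29]
  21 → USB stick 2 (new)  [load 21/29]
  26 → USB stick 3 (new)  [load 26/29]
  15 → USB stick 1  [load 25/29]
  14 → USB stick 4 (new)  [load 14/29]
  20 → USB stick 5 (new)  [load 20/29]
  20 → USB stick 6 (new)  [load 20/29]
  13 → USB stick 4  [load 27/29]
  12 → USB stick 7 (new)  [load 12/29]
  16 → USB stick 7  [load 28/29]
  19 → USB stick 8 (new)  [load 19/29]
  17 → USB stick 9 (new)  [load 17/29]
  16 → USB stick 10 (new)  [load 16/29]
10 USB sticks opened.

10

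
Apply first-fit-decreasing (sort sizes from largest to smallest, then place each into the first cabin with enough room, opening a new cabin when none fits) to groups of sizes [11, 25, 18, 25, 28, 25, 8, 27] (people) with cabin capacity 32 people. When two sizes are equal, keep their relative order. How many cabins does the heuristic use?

Sorted descending: 28, 27, 25, 25, 25, 18, 11, 8.
  28 → cabin 1 (new)  [load 28/32]
  27 → cabin 2 (new)  [load 27/32]
  25 → cabin 3 (new)  [load 25/32]
  25 → cabin 4 (new)  [load 25/32]
  25 → cabin 5 (new)  [load 25/32]
  18 → cabin 6 (new)  [load 18/32]
  11 → cabin 6  [load 29/32]
  8 → cabin 7 (new)  [load 8/32]
7 cabins opened.

7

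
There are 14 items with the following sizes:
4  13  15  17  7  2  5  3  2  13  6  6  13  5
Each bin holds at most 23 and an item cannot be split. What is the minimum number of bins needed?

5

Total = 17 + 15 + 13 + 13 + 13 + 7 + 6 + 6 + 5 + 5 + 4 + 3 + 2 + 2 = 111.
Lower bound: ⌈111/23⌉ = 5 bins.
A packing using 5 bins:
  bin 1: 17 + 6 = 23
  bin 2: 15 + 7 = 22
  bin 3: 13 + 6 + 4 = 23
  bin 4: 13 + 5 + 5 = 23
  bin 5: 13 + 3 + 2 + 2 = 20
This matches the lower bound, so 5 is optimal.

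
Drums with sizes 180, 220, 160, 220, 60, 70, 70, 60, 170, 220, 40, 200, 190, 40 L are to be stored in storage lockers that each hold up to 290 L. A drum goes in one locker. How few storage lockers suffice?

8

Total = 220 + 220 + 220 + 200 + 190 + 180 + 170 + 160 + 70 + 70 + 60 + 60 + 40 + 40 = 1900 L.
Lower bound: ⌈1900/290⌉ = 7 storage lockers.
Also, 8 drums each exceed 145 L, and no two of those can share a locker, so at least 8 storage lockers are needed.
A packing using 8 storage lockers:
  locker 1: 220 + 70 = 290
  locker 2: 220 + 70 = 290
  locker 3: 220 + 60 = 280
  locker 4: 200 + 60 = 260
  locker 5: 190 + 40 + 40 = 270
  locker 6: 180 = 180
  locker 7: 170 = 170
  locker 8: 160 = 160
This matches the lower bound, so 8 is optimal.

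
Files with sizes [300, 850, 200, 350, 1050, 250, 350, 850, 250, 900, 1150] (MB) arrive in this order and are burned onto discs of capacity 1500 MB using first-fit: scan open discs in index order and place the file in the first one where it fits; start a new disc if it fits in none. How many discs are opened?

5

  300 → disc 1 (new)  [load 300/1500]
  850 → disc 1  [load 1150/1500]
  200 → disc 1  [load 1350/1500]
  350 → disc 2 (new)  [load 350/1500]
  1050 → disc 2  [load 1400/1500]
  250 → disc 3 (new)  [load 250/1500]
  350 → disc 3  [load 600/1500]
  850 → disc 3  [load 1450/1500]
  250 → disc 4 (new)  [load 250/1500]
  900 → disc 4  [load 1150/1500]
  1150 → disc 5 (new)  [load 1150/1500]
5 discs opened.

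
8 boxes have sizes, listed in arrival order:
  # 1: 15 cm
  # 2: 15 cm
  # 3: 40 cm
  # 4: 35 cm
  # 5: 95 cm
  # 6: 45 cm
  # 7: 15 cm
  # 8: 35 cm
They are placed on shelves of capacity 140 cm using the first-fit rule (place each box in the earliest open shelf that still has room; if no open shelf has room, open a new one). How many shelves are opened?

3

  15 → shelf 1 (new)  [load 15/140]
  15 → shelf 1  [load 30/140]
  40 → shelf 1  [load 70/140]
  35 → shelf 1  [load 105/140]
  95 → shelf 2 (new)  [load 95/140]
  45 → shelf 2  [load 140/140]
  15 → shelf 1  [load 120/140]
  35 → shelf 3 (new)  [load 35/140]
3 shelves opened.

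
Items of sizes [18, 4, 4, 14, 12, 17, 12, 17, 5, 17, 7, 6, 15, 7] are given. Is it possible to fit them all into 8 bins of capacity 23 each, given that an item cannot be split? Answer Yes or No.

A valid assignment using 8 bins:
  bin 1: 18 + 5 = 23
  bin 2: 17 + 6 = 23
  bin 3: 17 + 4 = 21
  bin 4: 17 + 4 = 21
  bin 5: 15 + 7 = 22
  bin 6: 14 + 7 = 21
  bin 7: 12 = 12
  bin 8: 12 = 12
Every load is within 23, so 8 bins suffice.

Yes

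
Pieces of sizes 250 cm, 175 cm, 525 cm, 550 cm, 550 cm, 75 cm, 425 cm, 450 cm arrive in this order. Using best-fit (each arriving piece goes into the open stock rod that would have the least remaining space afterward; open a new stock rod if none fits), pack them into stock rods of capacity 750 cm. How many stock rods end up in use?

6

  250 → stock rod 1 (new)  [load 250/750]
  175 → stock rod 1  [load 425/750]
  525 → stock rod 2 (new)  [load 525/750]
  550 → stock rod 3 (new)  [load 550/750]
  550 → stock rod 4 (new)  [load 550/750]
  75 → stock rod 3  [load 625/750]
  425 → stock rod 5 (new)  [load 425/750]
  450 → stock rod 6 (new)  [load 450/750]
6 stock rods opened.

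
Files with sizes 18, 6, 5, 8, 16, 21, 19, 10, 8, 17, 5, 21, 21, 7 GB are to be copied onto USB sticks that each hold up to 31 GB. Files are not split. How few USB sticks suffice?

Total = 21 + 21 + 21 + 19 + 18 + 17 + 16 + 10 + 8 + 8 + 7 + 6 + 5 + 5 = 182 GB.
Lower bound: ⌈182/31⌉ = 6 USB sticks.
Also, 7 files each exceed 31/2 GB, and no two of those can share a USB stick, so at least 7 USB sticks are needed.
A packing using 7 USB sticks:
  USB stick 1: 21 + 10 = 31
  USB stick 2: 21 + 8 = 29
  USB stick 3: 21 + 8 = 29
  USB stick 4: 19 + 7 + 5 = 31
  USB stick 5: 18 + 6 + 5 = 29
  USB stick 6: 17 = 17
  USB stick 7: 16 = 16
This matches the lower bound, so 7 is optimal.

7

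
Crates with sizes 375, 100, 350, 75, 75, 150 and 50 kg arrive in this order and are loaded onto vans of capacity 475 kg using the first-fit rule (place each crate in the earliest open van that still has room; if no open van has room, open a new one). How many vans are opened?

3

  375 → van 1 (new)  [load 375/475]
  100 → van 1  [load 475/475]
  350 → van 2 (new)  [load 350/475]
  75 → van 2  [load 425/475]
  75 → van 3 (new)  [load 75/475]
  150 → van 3  [load 225/475]
  50 → van 2  [load 475/475]
3 vans opened.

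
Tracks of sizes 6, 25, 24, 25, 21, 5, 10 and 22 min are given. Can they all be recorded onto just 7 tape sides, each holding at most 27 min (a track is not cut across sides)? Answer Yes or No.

A valid assignment using 6 tape sides:
  side 1: 25 = 25
  side 2: 25 = 25
  side 3: 24 = 24
  side 4: 22 + 5 = 27
  side 5: 21 + 6 = 27
  side 6: 10 = 10
That uses only 6 ≤ 7, so 7 tape sides are enough.

Yes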